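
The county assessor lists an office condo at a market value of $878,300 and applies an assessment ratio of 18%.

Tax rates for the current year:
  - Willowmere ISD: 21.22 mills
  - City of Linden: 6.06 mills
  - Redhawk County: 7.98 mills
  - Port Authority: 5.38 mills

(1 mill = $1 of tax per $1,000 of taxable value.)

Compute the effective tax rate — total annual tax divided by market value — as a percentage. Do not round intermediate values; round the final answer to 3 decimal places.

Assessed value = $878,300 × 0.18 = $158,094
Willowmere ISD: $158,094 × 0.02122 = $3,354.75468
City of Linden: $158,094 × 0.00606 = $958.04964
Redhawk County: $158,094 × 0.00798 = $1,261.59012
Port Authority: $158,094 × 0.00538 = $850.54572
Total tax = $6,424.94016
Effective rate = $6,424.94016 ÷ $878,300 = 0.732% of market value

0.732%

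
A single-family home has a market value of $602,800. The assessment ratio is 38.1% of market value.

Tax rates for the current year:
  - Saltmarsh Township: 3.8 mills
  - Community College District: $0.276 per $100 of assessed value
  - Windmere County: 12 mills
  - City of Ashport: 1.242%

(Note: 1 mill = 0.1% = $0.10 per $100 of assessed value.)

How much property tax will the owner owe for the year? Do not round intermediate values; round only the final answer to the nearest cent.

$7,115.08

Assessed value = $602,800 × 0.381 = $229,666.8
Saltmarsh Township: $229,666.8 × 0.0038 = $872.73384
Community College District: $229,666.8 × 0.00276 = $633.880368
Windmere County: $229,666.8 × 0.012 = $2,756.0016
City of Ashport: $229,666.8 × 0.01242 = $2,852.461656
Total = $7,115.077464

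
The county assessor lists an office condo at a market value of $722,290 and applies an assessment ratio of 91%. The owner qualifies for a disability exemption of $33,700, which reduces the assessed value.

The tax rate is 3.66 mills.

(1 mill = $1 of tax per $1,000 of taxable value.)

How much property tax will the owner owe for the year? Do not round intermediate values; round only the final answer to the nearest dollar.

$2,282

Assessed value = $722,290 × 0.91 = $657,283.9
Taxable value = $657,283.9 − $33,700 = $623,583.9
Tax = $623,583.9 × 0.00366 = $2,282.317074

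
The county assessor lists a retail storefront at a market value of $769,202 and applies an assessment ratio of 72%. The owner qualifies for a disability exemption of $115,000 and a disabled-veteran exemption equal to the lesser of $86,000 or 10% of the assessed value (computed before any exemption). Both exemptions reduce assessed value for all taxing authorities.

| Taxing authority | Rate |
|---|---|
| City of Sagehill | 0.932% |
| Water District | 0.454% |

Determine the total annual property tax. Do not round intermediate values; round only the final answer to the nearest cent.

$5,314.52

Assessed value = $769,202 × 0.72 = $553,825.44
Disabled-veteran exemption = min($86,000, 10% × $553,825.44) = min($86,000, $55,382.544) = $55,382.544 (percentage binds)
Taxable value = $553,825.44 − $115,000 − $55,382.544 = $383,442.896
City of Sagehill: $383,442.896 × 0.00932 = $3,573.68779072
Water District: $383,442.896 × 0.00454 = $1,740.83074784
Total = $5,314.51853856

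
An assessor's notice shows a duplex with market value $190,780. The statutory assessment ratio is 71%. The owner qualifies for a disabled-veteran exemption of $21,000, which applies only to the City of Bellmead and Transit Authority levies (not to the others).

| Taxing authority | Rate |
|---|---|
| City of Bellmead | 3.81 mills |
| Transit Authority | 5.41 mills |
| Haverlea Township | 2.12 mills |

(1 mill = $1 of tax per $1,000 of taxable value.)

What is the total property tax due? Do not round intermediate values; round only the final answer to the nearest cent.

Assessed value = $190,780 × 0.71 = $135,453.8
City of Bellmead: ($135,453.8 − $21,000) × 0.00381 = $114,453.8 × 0.00381 = $436.068978
Transit Authority: ($135,453.8 − $21,000) × 0.00541 = $114,453.8 × 0.00541 = $619.195058
Haverlea Township: $135,453.8 × 0.00212 = $287.162056
Total = $1,342.426092

$1,342.43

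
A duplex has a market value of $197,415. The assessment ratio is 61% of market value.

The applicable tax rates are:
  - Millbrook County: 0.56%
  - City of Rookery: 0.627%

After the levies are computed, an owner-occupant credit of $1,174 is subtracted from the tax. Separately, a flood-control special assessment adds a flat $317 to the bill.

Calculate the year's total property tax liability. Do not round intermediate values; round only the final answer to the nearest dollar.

$572

Assessed value = $197,415 × 0.61 = $120,423.15
Millbrook County: $120,423.15 × 0.0056 = $674.36964
City of Rookery: $120,423.15 × 0.00627 = $755.0531505
Levies subtotal = $1,429.4227905
After credit = $1,429.4227905 − $1,174 = $255.4227905
Total = $255.4227905 + $317 = $572.4227905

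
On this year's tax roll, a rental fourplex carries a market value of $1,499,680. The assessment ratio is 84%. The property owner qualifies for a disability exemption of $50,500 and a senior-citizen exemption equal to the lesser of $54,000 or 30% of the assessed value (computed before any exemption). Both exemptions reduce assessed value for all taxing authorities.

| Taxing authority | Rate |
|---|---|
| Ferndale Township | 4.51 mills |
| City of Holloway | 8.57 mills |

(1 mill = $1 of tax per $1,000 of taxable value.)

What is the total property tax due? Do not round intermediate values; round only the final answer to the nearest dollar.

Assessed value = $1,499,680 × 0.84 = $1,259,731.2
Senior-citizen exemption = min($54,000, 30% × $1,259,731.2) = min($54,000, $377,919.36) = $54,000 (dollar cap binds)
Taxable value = $1,259,731.2 − $50,500 − $54,000 = $1,155,231.2
Ferndale Township: $1,155,231.2 × 0.00451 = $5,210.092712
City of Holloway: $1,155,231.2 × 0.00857 = $9,900.331384
Total = $15,110.424096

$15,110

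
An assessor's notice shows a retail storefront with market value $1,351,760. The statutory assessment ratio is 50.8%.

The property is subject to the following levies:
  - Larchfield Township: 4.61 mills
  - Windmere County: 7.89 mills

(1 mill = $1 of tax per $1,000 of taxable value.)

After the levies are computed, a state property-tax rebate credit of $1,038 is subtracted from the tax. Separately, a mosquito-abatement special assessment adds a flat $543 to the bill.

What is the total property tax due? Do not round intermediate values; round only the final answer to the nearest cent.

$8,088.68

Assessed value = $1,351,760 × 0.508 = $686,694.08
Larchfield Township: $686,694.08 × 0.00461 = $3,165.6597088
Windmere County: $686,694.08 × 0.00789 = $5,418.0162912
Levies subtotal = $8,583.676
After credit = $8,583.676 − $1,038 = $7,545.676
Total = $7,545.676 + $543 = $8,088.676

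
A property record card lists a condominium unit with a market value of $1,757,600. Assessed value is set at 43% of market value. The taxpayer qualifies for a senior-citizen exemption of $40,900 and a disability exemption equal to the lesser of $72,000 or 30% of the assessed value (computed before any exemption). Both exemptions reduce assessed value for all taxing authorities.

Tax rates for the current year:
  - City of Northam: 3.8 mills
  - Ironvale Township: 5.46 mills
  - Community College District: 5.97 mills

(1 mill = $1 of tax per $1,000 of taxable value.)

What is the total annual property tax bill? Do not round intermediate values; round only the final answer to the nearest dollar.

Assessed value = $1,757,600 × 0.43 = $755,768
Disability exemption = min($72,000, 30% × $755,768) = min($72,000, $226,730.4) = $72,000 (dollar cap binds)
Taxable value = $755,768 − $40,900 − $72,000 = $642,868
City of Northam: $642,868 × 0.0038 = $2,442.8984
Ironvale Township: $642,868 × 0.00546 = $3,510.05928
Community College District: $642,868 × 0.00597 = $3,837.92196
Total = $9,790.87964

$9,791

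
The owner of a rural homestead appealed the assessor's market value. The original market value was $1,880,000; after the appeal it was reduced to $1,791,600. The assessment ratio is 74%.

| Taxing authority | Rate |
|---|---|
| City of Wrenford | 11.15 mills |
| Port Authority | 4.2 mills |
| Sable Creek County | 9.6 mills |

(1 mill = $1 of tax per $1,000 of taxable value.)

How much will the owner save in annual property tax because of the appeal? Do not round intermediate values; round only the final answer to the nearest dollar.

$1,632

Old assessed value = $1,880,000 × 0.74 = $1,391,200
New assessed value = $1,791,600 × 0.74 = $1,325,784
Combined rate = 0.01115 + 0.0042 + 0.0096 = 0.02495
Old tax = $1,391,200 × 0.02495 = $34,710.44
New tax = $1,325,784 × 0.02495 = $33,078.3108
Reduction = $34,710.44 − $33,078.3108 = $1,632.1292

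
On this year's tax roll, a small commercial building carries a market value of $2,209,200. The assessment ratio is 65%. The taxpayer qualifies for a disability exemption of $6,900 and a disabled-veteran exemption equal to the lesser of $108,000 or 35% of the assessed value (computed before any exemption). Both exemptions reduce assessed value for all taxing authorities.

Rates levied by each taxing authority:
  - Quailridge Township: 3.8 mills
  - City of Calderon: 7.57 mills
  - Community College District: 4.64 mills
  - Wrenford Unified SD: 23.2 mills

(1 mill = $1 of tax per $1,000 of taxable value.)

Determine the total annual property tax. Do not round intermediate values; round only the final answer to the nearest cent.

$51,799.55

Assessed value = $2,209,200 × 0.65 = $1,435,980
Disabled-veteran exemption = min($108,000, 35% × $1,435,980) = min($108,000, $502,593) = $108,000 (dollar cap binds)
Taxable value = $1,435,980 − $6,900 − $108,000 = $1,321,080
Quailridge Township: $1,321,080 × 0.0038 = $5,020.104
City of Calderon: $1,321,080 × 0.00757 = $10,000.5756
Community College District: $1,321,080 × 0.00464 = $6,129.8112
Wrenford Unified SD: $1,321,080 × 0.0232 = $30,649.056
Total = $51,799.5468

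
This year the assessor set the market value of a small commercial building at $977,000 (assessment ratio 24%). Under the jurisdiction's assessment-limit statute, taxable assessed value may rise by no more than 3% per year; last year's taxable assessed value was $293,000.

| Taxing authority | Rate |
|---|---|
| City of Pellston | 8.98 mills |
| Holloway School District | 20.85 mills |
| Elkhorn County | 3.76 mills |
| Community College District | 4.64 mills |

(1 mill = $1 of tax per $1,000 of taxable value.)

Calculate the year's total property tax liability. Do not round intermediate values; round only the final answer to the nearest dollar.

$8,964

Uncapped assessed value = $977,000 × 0.24 = $234,480
Cap limit = $293,000 × 1.03 = $301,790
Taxable assessed value = min($234,480, $301,790) = $234,480 (cap does not bind)
City of Pellston: $234,480 × 0.00898 = $2,105.6304
Holloway School District: $234,480 × 0.02085 = $4,888.908
Elkhorn County: $234,480 × 0.00376 = $881.6448
Community College District: $234,480 × 0.00464 = $1,087.9872
Total = $8,964.1704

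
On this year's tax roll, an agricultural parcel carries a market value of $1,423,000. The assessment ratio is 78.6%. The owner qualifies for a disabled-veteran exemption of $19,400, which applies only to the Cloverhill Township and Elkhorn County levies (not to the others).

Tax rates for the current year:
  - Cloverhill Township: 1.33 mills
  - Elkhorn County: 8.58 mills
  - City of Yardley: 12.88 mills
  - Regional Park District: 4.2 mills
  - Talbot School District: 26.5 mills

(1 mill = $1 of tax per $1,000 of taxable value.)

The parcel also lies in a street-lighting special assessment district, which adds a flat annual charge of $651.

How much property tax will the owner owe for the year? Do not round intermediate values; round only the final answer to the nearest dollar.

$60,286

Assessed value = $1,423,000 × 0.786 = $1,118,478
Cloverhill Township: ($1,118,478 − $19,400) × 0.00133 = $1,099,078 × 0.00133 = $1,461.77374
Elkhorn County: ($1,118,478 − $19,400) × 0.00858 = $1,099,078 × 0.00858 = $9,430.08924
City of Yardley: $1,118,478 × 0.01288 = $14,405.99664
Regional Park District: $1,118,478 × 0.0042 = $4,697.6076
Talbot School District: $1,118,478 × 0.0265 = $29,639.667
Levies subtotal = $59,635.13422
Total = $59,635.13422 + $651 = $60,286.13422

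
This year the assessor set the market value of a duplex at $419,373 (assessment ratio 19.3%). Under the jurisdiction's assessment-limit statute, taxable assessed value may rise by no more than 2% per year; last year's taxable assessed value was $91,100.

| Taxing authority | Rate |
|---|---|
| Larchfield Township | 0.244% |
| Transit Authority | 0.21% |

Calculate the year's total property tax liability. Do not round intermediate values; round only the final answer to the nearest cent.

$367.46

Uncapped assessed value = $419,373 × 0.193 = $80,938.989
Cap limit = $91,100 × 1.02 = $92,922
Taxable assessed value = min($80,938.989, $92,922) = $80,938.989 (cap does not bind)
Larchfield Township: $80,938.989 × 0.00244 = $197.49113316
Transit Authority: $80,938.989 × 0.0021 = $169.9718769
Total = $367.46301006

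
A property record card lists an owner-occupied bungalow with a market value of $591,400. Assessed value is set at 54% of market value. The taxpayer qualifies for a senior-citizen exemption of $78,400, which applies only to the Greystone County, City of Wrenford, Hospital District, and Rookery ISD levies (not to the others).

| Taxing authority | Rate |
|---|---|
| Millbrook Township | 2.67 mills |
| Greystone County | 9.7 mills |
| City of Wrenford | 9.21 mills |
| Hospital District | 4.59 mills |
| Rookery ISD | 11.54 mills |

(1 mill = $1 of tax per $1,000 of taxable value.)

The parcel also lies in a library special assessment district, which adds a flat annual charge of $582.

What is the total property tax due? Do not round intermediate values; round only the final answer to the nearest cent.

$9,877.78

Assessed value = $591,400 × 0.54 = $319,356
Millbrook Township: $319,356 × 0.00267 = $852.68052
Greystone County: ($319,356 − $78,400) × 0.0097 = $240,956 × 0.0097 = $2,337.2732
City of Wrenford: ($319,356 − $78,400) × 0.00921 = $240,956 × 0.00921 = $2,219.20476
Hospital District: ($319,356 − $78,400) × 0.00459 = $240,956 × 0.00459 = $1,105.98804
Rookery ISD: ($319,356 − $78,400) × 0.01154 = $240,956 × 0.01154 = $2,780.63224
Levies subtotal = $9,295.77876
Total = $9,295.77876 + $582 = $9,877.77876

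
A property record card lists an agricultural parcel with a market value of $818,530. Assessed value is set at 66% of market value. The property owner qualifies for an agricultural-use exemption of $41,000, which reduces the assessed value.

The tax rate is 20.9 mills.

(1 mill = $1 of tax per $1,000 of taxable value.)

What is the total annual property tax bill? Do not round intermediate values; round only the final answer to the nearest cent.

$10,433.90

Assessed value = $818,530 × 0.66 = $540,229.8
Taxable value = $540,229.8 − $41,000 = $499,229.8
Tax = $499,229.8 × 0.0209 = $10,433.90282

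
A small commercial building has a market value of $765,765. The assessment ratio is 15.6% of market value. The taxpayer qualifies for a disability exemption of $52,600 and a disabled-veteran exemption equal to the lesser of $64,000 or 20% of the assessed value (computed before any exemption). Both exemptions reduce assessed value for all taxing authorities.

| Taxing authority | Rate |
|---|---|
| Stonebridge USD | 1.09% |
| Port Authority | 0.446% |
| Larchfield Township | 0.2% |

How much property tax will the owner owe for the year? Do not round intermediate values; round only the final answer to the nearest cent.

Assessed value = $765,765 × 0.156 = $119,459.34
Disabled-veteran exemption = min($64,000, 20% × $119,459.34) = min($64,000, $23,891.868) = $23,891.868 (percentage binds)
Taxable value = $119,459.34 − $52,600 − $23,891.868 = $42,967.472
Stonebridge USD: $42,967.472 × 0.0109 = $468.3454448
Port Authority: $42,967.472 × 0.00446 = $191.63492512
Larchfield Township: $42,967.472 × 0.002 = $85.934944
Total = $745.91531392

$745.92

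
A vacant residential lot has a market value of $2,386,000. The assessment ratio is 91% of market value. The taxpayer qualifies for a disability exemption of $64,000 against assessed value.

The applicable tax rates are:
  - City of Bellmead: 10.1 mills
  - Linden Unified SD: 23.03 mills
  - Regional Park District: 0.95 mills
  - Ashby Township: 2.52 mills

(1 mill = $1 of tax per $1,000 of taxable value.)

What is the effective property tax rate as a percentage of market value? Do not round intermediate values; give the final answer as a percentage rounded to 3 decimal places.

Assessed value = $2,386,000 × 0.91 = $2,171,260
Taxable value = $2,171,260 − $64,000 = $2,107,260
City of Bellmead: $2,107,260 × 0.0101 = $21,283.326
Linden Unified SD: $2,107,260 × 0.02303 = $48,530.1978
Regional Park District: $2,107,260 × 0.00095 = $2,001.897
Ashby Township: $2,107,260 × 0.00252 = $5,310.2952
Total tax = $77,125.716
Effective rate = $77,125.716 ÷ $2,386,000 = 3.232% of market value

3.232%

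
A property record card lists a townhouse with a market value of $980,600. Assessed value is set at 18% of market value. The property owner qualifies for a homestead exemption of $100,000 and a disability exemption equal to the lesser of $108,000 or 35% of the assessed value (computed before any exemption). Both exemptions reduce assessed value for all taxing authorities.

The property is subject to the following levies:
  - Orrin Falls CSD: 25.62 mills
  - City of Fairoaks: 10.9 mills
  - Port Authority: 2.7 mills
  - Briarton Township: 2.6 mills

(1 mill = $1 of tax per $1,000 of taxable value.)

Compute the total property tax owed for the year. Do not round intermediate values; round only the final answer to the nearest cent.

Assessed value = $980,600 × 0.18 = $176,508
Disability exemption = min($108,000, 35% × $176,508) = min($108,000, $61,777.8) = $61,777.8 (percentage binds)
Taxable value = $176,508 − $100,000 − $61,777.8 = $14,730.2
Orrin Falls CSD: $14,730.2 × 0.02562 = $377.387724
City of Fairoaks: $14,730.2 × 0.0109 = $160.55918
Port Authority: $14,730.2 × 0.0027 = $39.77154
Briarton Township: $14,730.2 × 0.0026 = $38.29852
Total = $616.016964

$616.02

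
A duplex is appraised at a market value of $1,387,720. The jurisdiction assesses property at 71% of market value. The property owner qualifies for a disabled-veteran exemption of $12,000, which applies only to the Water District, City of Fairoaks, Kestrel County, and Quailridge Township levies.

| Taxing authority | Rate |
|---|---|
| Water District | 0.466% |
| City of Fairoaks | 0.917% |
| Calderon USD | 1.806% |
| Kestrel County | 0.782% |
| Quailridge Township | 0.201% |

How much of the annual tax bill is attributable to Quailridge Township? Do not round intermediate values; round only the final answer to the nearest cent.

$1,956.30

Assessed value = $1,387,720 × 0.71 = $985,281.2
Quailridge Township taxable value = $985,281.2 − $12,000 = $973,281.2
Quailridge Township levy = $973,281.2 × 0.00201 = $1,956.295212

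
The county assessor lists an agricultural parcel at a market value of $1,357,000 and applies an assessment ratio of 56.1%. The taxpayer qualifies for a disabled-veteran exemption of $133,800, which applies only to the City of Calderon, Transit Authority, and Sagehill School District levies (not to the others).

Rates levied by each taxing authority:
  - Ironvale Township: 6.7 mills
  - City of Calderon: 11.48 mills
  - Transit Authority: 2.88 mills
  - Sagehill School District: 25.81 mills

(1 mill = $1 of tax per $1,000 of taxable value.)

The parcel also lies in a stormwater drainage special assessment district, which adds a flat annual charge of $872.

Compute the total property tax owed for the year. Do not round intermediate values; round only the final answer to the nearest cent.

$31,178.31

Assessed value = $1,357,000 × 0.561 = $761,277
Ironvale Township: $761,277 × 0.0067 = $5,100.5559
City of Calderon: ($761,277 − $133,800) × 0.01148 = $627,477 × 0.01148 = $7,203.43596
Transit Authority: ($761,277 − $133,800) × 0.00288 = $627,477 × 0.00288 = $1,807.13376
Sagehill School District: ($761,277 − $133,800) × 0.02581 = $627,477 × 0.02581 = $16,195.18137
Levies subtotal = $30,306.30699
Total = $30,306.30699 + $872 = $31,178.30699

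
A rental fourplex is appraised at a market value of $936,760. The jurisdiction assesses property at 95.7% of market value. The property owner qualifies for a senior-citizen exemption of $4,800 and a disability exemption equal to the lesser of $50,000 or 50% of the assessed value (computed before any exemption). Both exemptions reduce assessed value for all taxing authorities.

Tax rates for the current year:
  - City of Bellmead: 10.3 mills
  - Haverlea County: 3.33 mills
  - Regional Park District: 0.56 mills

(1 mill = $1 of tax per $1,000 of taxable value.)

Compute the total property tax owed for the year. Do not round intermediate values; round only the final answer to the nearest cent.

Assessed value = $936,760 × 0.957 = $896,479.32
Disability exemption = min($50,000, 50% × $896,479.32) = min($50,000, $448,239.66) = $50,000 (dollar cap binds)
Taxable value = $896,479.32 − $4,800 − $50,000 = $841,679.32
City of Bellmead: $841,679.32 × 0.0103 = $8,669.296996
Haverlea County: $841,679.32 × 0.00333 = $2,802.7921356
Regional Park District: $841,679.32 × 0.00056 = $471.3404192
Total = $11,943.4295508

$11,943.43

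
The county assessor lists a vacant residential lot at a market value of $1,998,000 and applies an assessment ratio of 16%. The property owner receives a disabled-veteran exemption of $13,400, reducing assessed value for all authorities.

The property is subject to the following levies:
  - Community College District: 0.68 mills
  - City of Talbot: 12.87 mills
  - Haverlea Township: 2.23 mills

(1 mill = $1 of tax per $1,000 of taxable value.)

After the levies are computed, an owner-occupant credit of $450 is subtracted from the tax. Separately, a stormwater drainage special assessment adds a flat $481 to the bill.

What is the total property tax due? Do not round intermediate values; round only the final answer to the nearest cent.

$4,864.10

Assessed value = $1,998,000 × 0.16 = $319,680
Taxable value = $319,680 − $13,400 = $306,280
Community College District: $306,280 × 0.00068 = $208.2704
City of Talbot: $306,280 × 0.01287 = $3,941.8236
Haverlea Township: $306,280 × 0.00223 = $683.0044
Levies subtotal = $4,833.0984
After credit = $4,833.0984 − $450 = $4,383.0984
Total = $4,383.0984 + $481 = $4,864.0984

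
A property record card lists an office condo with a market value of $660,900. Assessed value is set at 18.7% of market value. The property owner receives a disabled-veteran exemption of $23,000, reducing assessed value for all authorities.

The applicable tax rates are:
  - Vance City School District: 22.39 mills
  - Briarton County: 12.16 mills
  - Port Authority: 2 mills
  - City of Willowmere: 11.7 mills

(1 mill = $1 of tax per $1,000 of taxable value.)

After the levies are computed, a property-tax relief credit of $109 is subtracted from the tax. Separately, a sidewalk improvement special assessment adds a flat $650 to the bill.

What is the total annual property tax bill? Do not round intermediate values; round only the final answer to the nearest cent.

Assessed value = $660,900 × 0.187 = $123,588.3
Taxable value = $123,588.3 − $23,000 = $100,588.3
Vance City School District: $100,588.3 × 0.02239 = $2,252.172037
Briarton County: $100,588.3 × 0.01216 = $1,223.153728
Port Authority: $100,588.3 × 0.002 = $201.1766
City of Willowmere: $100,588.3 × 0.0117 = $1,176.88311
Levies subtotal = $4,853.385475
After credit = $4,853.385475 − $109 = $4,744.385475
Total = $4,744.385475 + $650 = $5,394.385475

$5,394.39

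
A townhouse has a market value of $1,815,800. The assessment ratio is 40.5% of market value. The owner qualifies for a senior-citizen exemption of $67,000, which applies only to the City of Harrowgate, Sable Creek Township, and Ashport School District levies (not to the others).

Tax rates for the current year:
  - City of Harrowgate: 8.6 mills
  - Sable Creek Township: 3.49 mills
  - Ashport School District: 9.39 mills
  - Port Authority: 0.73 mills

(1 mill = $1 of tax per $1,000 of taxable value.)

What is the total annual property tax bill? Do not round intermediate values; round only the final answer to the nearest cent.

Assessed value = $1,815,800 × 0.405 = $735,399
City of Harrowgate: ($735,399 − $67,000) × 0.0086 = $668,399 × 0.0086 = $5,748.2314
Sable Creek Township: ($735,399 − $67,000) × 0.00349 = $668,399 × 0.00349 = $2,332.71251
Ashport School District: ($735,399 − $67,000) × 0.00939 = $668,399 × 0.00939 = $6,276.26661
Port Authority: $735,399 × 0.00073 = $536.84127
Total = $14,894.05179

$14,894.05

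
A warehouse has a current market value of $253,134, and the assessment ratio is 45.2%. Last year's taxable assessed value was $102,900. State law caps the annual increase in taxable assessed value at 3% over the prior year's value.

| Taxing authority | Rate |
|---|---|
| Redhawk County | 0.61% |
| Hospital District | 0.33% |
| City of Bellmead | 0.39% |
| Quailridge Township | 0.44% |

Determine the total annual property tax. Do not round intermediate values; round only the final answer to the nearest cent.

Uncapped assessed value = $253,134 × 0.452 = $114,416.568
Cap limit = $102,900 × 1.03 = $105,987
Taxable assessed value = min($114,416.568, $105,987) = $105,987 (cap binds)
Redhawk County: $105,987 × 0.0061 = $646.5207
Hospital District: $105,987 × 0.0033 = $349.7571
City of Bellmead: $105,987 × 0.0039 = $413.3493
Quailridge Township: $105,987 × 0.0044 = $466.3428
Total = $1,875.9699

$1,875.97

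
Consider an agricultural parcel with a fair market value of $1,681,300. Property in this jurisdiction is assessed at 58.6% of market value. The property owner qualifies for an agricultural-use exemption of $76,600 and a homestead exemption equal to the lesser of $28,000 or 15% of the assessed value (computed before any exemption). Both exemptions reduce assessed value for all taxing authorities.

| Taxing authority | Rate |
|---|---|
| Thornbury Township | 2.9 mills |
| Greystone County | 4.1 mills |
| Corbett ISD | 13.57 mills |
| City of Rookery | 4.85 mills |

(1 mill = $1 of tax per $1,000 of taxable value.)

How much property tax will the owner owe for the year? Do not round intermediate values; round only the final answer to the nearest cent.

$22,385.91

Assessed value = $1,681,300 × 0.586 = $985,241.8
Homestead exemption = min($28,000, 15% × $985,241.8) = min($28,000, $147,786.27) = $28,000 (dollar cap binds)
Taxable value = $985,241.8 − $76,600 − $28,000 = $880,641.8
Thornbury Township: $880,641.8 × 0.0029 = $2,553.86122
Greystone County: $880,641.8 × 0.0041 = $3,610.63138
Corbett ISD: $880,641.8 × 0.01357 = $11,950.309226
City of Rookery: $880,641.8 × 0.00485 = $4,271.11273
Total = $22,385.914556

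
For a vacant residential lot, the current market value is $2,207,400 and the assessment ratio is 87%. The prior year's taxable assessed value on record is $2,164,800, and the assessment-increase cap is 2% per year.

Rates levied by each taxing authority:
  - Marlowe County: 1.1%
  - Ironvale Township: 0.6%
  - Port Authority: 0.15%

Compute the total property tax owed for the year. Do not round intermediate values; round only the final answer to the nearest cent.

$35,528.10

Uncapped assessed value = $2,207,400 × 0.87 = $1,920,438
Cap limit = $2,164,800 × 1.02 = $2,208,096
Taxable assessed value = min($1,920,438, $2,208,096) = $1,920,438 (cap does not bind)
Marlowe County: $1,920,438 × 0.011 = $21,124.818
Ironvale Township: $1,920,438 × 0.006 = $11,522.628
Port Authority: $1,920,438 × 0.0015 = $2,880.657
Total = $35,528.103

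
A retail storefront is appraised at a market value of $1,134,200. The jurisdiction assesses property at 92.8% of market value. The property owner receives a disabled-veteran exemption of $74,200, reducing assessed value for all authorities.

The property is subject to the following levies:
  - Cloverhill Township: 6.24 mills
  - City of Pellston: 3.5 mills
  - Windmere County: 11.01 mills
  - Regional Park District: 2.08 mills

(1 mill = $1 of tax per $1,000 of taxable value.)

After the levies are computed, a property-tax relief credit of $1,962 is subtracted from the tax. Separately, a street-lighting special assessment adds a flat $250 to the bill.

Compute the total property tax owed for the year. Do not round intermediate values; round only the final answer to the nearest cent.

$20,623.45

Assessed value = $1,134,200 × 0.928 = $1,052,537.6
Taxable value = $1,052,537.6 − $74,200 = $978,337.6
Cloverhill Township: $978,337.6 × 0.00624 = $6,104.826624
City of Pellston: $978,337.6 × 0.0035 = $3,424.1816
Windmere County: $978,337.6 × 0.01101 = $10,771.496976
Regional Park District: $978,337.6 × 0.00208 = $2,034.942208
Levies subtotal = $22,335.447408
After credit = $22,335.447408 − $1,962 = $20,373.447408
Total = $20,373.447408 + $250 = $20,623.447408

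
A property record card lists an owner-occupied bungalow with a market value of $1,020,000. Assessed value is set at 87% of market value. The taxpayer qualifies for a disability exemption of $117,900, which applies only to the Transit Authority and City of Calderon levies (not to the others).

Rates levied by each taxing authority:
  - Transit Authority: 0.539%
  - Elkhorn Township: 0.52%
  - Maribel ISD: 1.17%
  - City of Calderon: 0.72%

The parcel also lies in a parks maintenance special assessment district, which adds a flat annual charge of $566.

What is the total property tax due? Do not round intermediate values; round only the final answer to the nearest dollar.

Assessed value = $1,020,000 × 0.87 = $887,400
Transit Authority: ($887,400 − $117,900) × 0.00539 = $769,500 × 0.00539 = $4,147.605
Elkhorn Township: $887,400 × 0.0052 = $4,614.48
Maribel ISD: $887,400 × 0.0117 = $10,382.58
City of Calderon: ($887,400 − $117,900) × 0.0072 = $769,500 × 0.0072 = $5,540.4
Levies subtotal = $24,685.065
Total = $24,685.065 + $566 = $25,251.065

$25,251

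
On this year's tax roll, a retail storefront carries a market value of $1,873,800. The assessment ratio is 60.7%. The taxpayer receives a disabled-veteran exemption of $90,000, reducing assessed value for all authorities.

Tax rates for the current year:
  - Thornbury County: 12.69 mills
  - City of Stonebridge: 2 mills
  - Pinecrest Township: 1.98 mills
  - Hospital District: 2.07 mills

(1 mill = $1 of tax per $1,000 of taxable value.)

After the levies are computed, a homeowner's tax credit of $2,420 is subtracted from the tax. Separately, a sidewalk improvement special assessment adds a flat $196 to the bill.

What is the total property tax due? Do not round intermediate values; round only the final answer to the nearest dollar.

$17,404

Assessed value = $1,873,800 × 0.607 = $1,137,396.6
Taxable value = $1,137,396.6 − $90,000 = $1,047,396.6
Thornbury County: $1,047,396.6 × 0.01269 = $13,291.462854
City of Stonebridge: $1,047,396.6 × 0.002 = $2,094.7932
Pinecrest Township: $1,047,396.6 × 0.00198 = $2,073.845268
Hospital District: $1,047,396.6 × 0.00207 = $2,168.110962
Levies subtotal = $19,628.212284
After credit = $19,628.212284 − $2,420 = $17,208.212284
Total = $17,208.212284 + $196 = $17,404.212284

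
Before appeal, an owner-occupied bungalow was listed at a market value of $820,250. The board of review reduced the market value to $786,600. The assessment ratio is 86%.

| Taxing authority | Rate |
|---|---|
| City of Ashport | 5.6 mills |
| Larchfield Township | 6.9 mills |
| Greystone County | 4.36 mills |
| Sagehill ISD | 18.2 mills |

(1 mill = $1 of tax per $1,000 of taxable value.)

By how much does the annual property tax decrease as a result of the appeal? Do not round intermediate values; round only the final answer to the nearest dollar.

Old assessed value = $820,250 × 0.86 = $705,415
New assessed value = $786,600 × 0.86 = $676,476
Combined rate = 0.0056 + 0.0069 + 0.00436 + 0.0182 = 0.03506
Old tax = $705,415 × 0.03506 = $24,731.8499
New tax = $676,476 × 0.03506 = $23,717.24856
Reduction = $24,731.8499 − $23,717.24856 = $1,014.60134

$1,015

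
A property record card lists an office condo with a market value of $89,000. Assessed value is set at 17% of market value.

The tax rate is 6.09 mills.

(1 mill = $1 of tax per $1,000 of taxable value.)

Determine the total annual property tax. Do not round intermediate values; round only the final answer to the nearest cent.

$92.14

Assessed value = $89,000 × 0.17 = $15,130
Tax = $15,130 × 0.00609 = $92.1417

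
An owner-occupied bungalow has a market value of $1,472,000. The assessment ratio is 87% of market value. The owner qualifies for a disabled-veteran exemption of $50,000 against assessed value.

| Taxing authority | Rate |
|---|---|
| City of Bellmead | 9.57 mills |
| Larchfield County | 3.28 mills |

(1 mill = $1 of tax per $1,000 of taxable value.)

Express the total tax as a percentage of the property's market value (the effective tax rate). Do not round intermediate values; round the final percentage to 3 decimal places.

Assessed value = $1,472,000 × 0.87 = $1,280,640
Taxable value = $1,280,640 − $50,000 = $1,230,640
City of Bellmead: $1,230,640 × 0.00957 = $11,777.2248
Larchfield County: $1,230,640 × 0.00328 = $4,036.4992
Total tax = $15,813.724
Effective rate = $15,813.724 ÷ $1,472,000 = 1.074% of market value

1.074%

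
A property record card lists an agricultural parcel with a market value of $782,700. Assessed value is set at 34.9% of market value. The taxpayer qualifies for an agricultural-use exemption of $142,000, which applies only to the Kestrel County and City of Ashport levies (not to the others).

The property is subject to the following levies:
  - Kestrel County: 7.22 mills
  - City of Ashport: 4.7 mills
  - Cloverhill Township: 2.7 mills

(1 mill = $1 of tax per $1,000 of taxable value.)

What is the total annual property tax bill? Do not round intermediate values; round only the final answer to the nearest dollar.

Assessed value = $782,700 × 0.349 = $273,162.3
Kestrel County: ($273,162.3 − $142,000) × 0.00722 = $131,162.3 × 0.00722 = $946.991806
City of Ashport: ($273,162.3 − $142,000) × 0.0047 = $131,162.3 × 0.0047 = $616.46281
Cloverhill Township: $273,162.3 × 0.0027 = $737.53821
Total = $2,300.992826

$2,301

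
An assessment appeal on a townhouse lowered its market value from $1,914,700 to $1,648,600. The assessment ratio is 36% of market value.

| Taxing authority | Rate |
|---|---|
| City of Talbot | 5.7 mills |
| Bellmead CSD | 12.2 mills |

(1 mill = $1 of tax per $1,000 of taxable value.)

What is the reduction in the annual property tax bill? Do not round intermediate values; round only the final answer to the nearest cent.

Old assessed value = $1,914,700 × 0.36 = $689,292
New assessed value = $1,648,600 × 0.36 = $593,496
Combined rate = 0.0057 + 0.0122 = 0.0179
Old tax = $689,292 × 0.0179 = $12,338.3268
New tax = $593,496 × 0.0179 = $10,623.5784
Reduction = $12,338.3268 − $10,623.5784 = $1,714.7484

$1,714.75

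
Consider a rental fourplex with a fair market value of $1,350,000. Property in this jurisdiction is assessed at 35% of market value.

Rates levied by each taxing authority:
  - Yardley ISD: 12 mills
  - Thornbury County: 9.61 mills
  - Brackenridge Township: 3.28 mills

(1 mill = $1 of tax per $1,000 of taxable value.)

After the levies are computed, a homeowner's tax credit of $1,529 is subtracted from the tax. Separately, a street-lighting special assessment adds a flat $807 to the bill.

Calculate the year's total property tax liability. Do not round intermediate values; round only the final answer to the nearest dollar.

Assessed value = $1,350,000 × 0.35 = $472,500
Yardley ISD: $472,500 × 0.012 = $5,670
Thornbury County: $472,500 × 0.00961 = $4,540.725
Brackenridge Township: $472,500 × 0.00328 = $1,549.8
Levies subtotal = $11,760.525
After credit = $11,760.525 − $1,529 = $10,231.525
Total = $10,231.525 + $807 = $11,038.525

$11,039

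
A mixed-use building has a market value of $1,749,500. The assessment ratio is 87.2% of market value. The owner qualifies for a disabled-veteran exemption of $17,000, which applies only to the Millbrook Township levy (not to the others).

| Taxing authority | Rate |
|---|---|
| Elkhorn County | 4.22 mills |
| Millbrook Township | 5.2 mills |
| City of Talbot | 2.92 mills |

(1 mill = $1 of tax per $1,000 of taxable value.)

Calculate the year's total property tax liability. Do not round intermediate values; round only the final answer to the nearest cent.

Assessed value = $1,749,500 × 0.872 = $1,525,564
Elkhorn County: $1,525,564 × 0.00422 = $6,437.88008
Millbrook Township: ($1,525,564 − $17,000) × 0.0052 = $1,508,564 × 0.0052 = $7,844.5328
City of Talbot: $1,525,564 × 0.00292 = $4,454.64688
Total = $18,737.05976

$18,737.06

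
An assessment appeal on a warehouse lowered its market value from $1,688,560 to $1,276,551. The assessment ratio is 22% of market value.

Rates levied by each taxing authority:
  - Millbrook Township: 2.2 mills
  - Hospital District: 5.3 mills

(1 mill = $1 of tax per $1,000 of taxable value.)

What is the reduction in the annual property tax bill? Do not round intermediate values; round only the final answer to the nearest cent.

Old assessed value = $1,688,560 × 0.22 = $371,483.2
New assessed value = $1,276,551 × 0.22 = $280,841.22
Combined rate = 0.0022 + 0.0053 = 0.0075
Old tax = $371,483.2 × 0.0075 = $2,786.124
New tax = $280,841.22 × 0.0075 = $2,106.30915
Reduction = $2,786.124 − $2,106.30915 = $679.81485

$679.81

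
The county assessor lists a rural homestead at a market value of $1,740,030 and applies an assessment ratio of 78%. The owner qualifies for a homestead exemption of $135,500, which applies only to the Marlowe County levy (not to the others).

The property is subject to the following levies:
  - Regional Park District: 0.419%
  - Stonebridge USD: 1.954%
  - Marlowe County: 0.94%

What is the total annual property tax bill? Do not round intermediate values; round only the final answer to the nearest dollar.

$43,691

Assessed value = $1,740,030 × 0.78 = $1,357,223.4
Regional Park District: $1,357,223.4 × 0.00419 = $5,686.766046
Stonebridge USD: $1,357,223.4 × 0.01954 = $26,520.145236
Marlowe County: ($1,357,223.4 − $135,500) × 0.0094 = $1,221,723.4 × 0.0094 = $11,484.19996
Total = $43,691.111242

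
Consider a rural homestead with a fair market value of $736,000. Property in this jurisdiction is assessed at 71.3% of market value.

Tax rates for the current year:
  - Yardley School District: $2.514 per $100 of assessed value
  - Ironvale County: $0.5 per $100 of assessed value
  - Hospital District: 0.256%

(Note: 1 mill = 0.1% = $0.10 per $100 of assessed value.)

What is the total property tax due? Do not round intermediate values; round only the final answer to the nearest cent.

$17,159.91

Assessed value = $736,000 × 0.713 = $524,768
Yardley School District: $524,768 × 0.02514 = $13,192.66752
Ironvale County: $524,768 × 0.005 = $2,623.84
Hospital District: $524,768 × 0.00256 = $1,343.40608
Total = $17,159.9136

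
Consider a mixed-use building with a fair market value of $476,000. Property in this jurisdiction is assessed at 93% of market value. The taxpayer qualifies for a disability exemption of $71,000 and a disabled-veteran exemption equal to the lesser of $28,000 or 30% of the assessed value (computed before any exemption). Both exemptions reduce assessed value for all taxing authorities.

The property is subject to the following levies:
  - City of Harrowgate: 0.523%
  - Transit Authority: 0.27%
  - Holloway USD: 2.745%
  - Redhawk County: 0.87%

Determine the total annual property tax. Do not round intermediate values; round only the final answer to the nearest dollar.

$15,149

Assessed value = $476,000 × 0.93 = $442,680
Disabled-veteran exemption = min($28,000, 30% × $442,680) = min($28,000, $132,804) = $28,000 (dollar cap binds)
Taxable value = $442,680 − $71,000 − $28,000 = $343,680
City of Harrowgate: $343,680 × 0.00523 = $1,797.4464
Transit Authority: $343,680 × 0.0027 = $927.936
Holloway USD: $343,680 × 0.02745 = $9,434.016
Redhawk County: $343,680 × 0.0087 = $2,990.016
Total = $15,149.4144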